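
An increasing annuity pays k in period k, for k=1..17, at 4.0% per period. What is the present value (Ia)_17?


(Ia)_n = sum_{k=1}^{n} k * v^k, v = 1/(1+i)
v = 0.961538
Sum computed term by term:
(Ia)_17 = 98.1238


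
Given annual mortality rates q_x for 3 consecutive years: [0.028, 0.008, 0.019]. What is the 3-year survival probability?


p_k = 1 - q_k for each year
Survival = product of (1 - q_k)
= 0.972 * 0.992 * 0.981
= 0.9459


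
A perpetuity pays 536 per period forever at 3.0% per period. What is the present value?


PV = PMT / i
= 536 / 0.03
= 17866.6667


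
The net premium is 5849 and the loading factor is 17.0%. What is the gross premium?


Gross = net * (1 + loading)
= 5849 * (1 + 0.17)
= 5849 * 1.17
= 6843.33


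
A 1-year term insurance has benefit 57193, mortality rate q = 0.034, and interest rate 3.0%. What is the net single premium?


NSP = benefit * q * v
v = 1/(1+i) = 0.970874
NSP = 57193 * 0.034 * 0.970874
= 1887.9243


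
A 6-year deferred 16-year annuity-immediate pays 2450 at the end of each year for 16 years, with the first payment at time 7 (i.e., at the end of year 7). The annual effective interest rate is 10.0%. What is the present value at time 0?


PV at time 6 of the 16-year annuity-immediate:
a_n = 2450 * (1-(1+0.1)^(-16))/0.1 = 19168.0862
Discount back 6 years to time 0:
PV = 19168.0862 * (1+0.1)^(-6)
= 19168.0862 * 0.564474
= 10819.8849


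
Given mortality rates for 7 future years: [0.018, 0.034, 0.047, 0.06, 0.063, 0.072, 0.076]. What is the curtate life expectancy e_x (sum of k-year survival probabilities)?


e_x = sum_{k=1}^{n} k_p_x
k_p_x values:
  1_p_x = 0.982
  2_p_x = 0.948612
  3_p_x = 0.904027
  4_p_x = 0.849786
  5_p_x = 0.796249
  6_p_x = 0.738919
  7_p_x = 0.682761
e_x = 5.9024


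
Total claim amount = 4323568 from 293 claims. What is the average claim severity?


severity = total / number
= 4323568 / 293
= 14756.2048


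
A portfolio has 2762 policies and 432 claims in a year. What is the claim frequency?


frequency = claims / policies
= 432 / 2762
= 0.1564


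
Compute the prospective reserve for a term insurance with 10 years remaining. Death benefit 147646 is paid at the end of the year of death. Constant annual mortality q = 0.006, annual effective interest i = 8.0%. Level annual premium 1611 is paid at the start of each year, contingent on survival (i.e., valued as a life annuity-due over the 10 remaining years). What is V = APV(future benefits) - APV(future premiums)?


v = 1/(1+i) = 0.925926
APV(future benefits) per unit = sum_{k=0}^{9} k_p_x * q * v^(k+1) = 0.039339
APV(future benefits) = 147646 * 0.039339 = 5808.2525
Life annuity-due factor ä_{x:10} = sum_{k=0}^{9} k_p_x * v^k = 7.081028
APV(future premiums) = 1611 * 7.081028 = 11407.5359
V = 5808.2525 - 11407.5359
= -5599.2835


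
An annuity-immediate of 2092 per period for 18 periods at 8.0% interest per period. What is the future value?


FV = PMT * ((1+i)^n - 1) / i
= 2092 * ((1.08)^18 - 1) / 0.08
= 2092 * (3.996019 - 1) / 0.08
= 78345.9099


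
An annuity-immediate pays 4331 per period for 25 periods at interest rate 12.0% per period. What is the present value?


PV = PMT * (1 - (1+i)^(-n)) / i
= 4331 * (1 - (1+0.12)^(-25)) / 0.12
= 4331 * (1 - 0.058823) / 0.12
= 4331 * 7.843139
= 33968.6355


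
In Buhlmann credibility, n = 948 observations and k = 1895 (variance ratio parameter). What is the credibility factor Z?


Z = n / (n + k)
= 948 / (948 + 1895)
= 948 / 2843
= 0.3335


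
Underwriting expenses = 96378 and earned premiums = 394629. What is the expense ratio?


Expense ratio = expenses / premiums
= 96378 / 394629
= 0.2442


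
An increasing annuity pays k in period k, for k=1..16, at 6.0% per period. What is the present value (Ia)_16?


(Ia)_n = sum_{k=1}^{n} k * v^k, v = 1/(1+i)
v = 0.943396
Sum computed term by term:
(Ia)_16 = 73.5651


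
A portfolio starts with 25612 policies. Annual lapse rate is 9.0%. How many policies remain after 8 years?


remaining = initial * (1 - lapse)^years
= 25612 * (1 - 0.09)^8
= 25612 * 0.470253
= 12044.1077


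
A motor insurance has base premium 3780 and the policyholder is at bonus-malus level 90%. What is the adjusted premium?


adjusted = base * BM_level / 100
= 3780 * 90 / 100
= 3780 * 0.9
= 3402.0


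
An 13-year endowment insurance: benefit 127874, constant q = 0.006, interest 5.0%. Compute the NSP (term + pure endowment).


Term component = 6981.7402
Pure endowment = 13_p_x * v^13 * benefit = 0.924747 * 0.530321 * 127874 = 62711.0915
NSP = 69692.8317


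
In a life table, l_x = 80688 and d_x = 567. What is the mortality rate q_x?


q_x = d_x / l_x
= 567 / 80688
= 0.007


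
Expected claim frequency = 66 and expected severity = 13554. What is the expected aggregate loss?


E[S] = E[N] * E[X]
= 66 * 13554
= 894564


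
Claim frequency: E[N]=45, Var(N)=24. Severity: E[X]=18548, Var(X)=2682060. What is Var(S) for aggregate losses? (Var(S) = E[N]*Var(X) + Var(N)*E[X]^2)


Var(S) = E[N]*Var(X) + Var(N)*E[X]^2
= 45*2682060 + 24*18548^2
= 120692700 + 8256679296
= 8.3774e+09


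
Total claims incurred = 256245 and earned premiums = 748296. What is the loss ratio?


Loss ratio = claims / premiums
= 256245 / 748296
= 0.3424


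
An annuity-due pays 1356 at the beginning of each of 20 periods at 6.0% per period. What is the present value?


PV_due = PMT * (1-(1+i)^(-n))/i * (1+i)
PV_immediate = 15553.2132
PV_due = 15553.2132 * 1.06
= 16486.406


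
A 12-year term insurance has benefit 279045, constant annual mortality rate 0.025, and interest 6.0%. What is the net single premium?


NSP = benefit * sum_{k=0}^{n-1} k_p_x * q * v^(k+1)
With constant q=0.025, v=0.943396
Sum = 0.186246
NSP = 279045 * 0.186246
= 51971.0997


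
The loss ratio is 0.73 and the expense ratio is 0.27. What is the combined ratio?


Combined ratio = loss ratio + expense ratio
= 0.73 + 0.27
= 1.0


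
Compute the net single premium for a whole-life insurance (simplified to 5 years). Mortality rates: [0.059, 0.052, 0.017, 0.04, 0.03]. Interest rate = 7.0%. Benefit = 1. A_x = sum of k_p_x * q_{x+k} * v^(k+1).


v = 0.934579
Year 0: k_p_x=1.0, q=0.059, term=0.05514
Year 1: k_p_x=0.941, q=0.052, term=0.042739
Year 2: k_p_x=0.892068, q=0.017, term=0.012379
Year 3: k_p_x=0.876903, q=0.04, term=0.026759
Year 4: k_p_x=0.841827, q=0.03, term=0.018006
A_x = 0.155


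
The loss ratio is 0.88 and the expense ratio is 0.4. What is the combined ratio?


Combined ratio = loss ratio + expense ratio
= 0.88 + 0.4
= 1.28


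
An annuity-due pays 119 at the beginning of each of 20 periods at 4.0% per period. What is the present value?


PV_due = PMT * (1-(1+i)^(-n))/i * (1+i)
PV_immediate = 1617.2488
PV_due = 1617.2488 * 1.04
= 1681.9388


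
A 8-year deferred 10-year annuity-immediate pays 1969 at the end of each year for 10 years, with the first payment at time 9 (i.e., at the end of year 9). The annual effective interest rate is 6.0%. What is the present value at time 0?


PV at time 8 of the 10-year annuity-immediate:
a_n = 1969 * (1-(1+0.06)^(-10))/0.06 = 14492.0114
Discount back 8 years to time 0:
PV = 14492.0114 * (1+0.06)^(-8)
= 14492.0114 * 0.627412
= 9092.4672


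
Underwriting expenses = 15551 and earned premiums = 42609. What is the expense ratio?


Expense ratio = expenses / premiums
= 15551 / 42609
= 0.365


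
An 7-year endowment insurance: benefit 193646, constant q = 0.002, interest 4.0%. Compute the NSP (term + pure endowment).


Term component = 2311.3717
Pure endowment = 7_p_x * v^7 * benefit = 0.986084 * 0.759918 * 193646 = 145107.1941
NSP = 147418.5658


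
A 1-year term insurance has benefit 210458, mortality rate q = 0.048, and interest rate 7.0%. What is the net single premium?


NSP = benefit * q * v
v = 1/(1+i) = 0.934579
NSP = 210458 * 0.048 * 0.934579
= 9441.1065


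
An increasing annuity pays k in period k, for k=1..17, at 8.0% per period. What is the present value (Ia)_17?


(Ia)_n = sum_{k=1}^{n} k * v^k, v = 1/(1+i)
v = 0.925926
Sum computed term by term:
(Ia)_17 = 65.71


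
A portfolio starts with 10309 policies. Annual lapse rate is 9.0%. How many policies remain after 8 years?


remaining = initial * (1 - lapse)^years
= 10309 * (1 - 0.09)^8
= 10309 * 0.470253
= 4847.8333


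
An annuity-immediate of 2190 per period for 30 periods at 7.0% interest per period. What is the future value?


FV = PMT * ((1+i)^n - 1) / i
= 2190 * ((1.07)^30 - 1) / 0.07
= 2190 * (7.612255 - 1) / 0.07
= 206869.122


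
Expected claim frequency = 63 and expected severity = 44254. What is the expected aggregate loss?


E[S] = E[N] * E[X]
= 63 * 44254
= 2.7880e+06


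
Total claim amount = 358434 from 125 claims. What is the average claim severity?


severity = total / number
= 358434 / 125
= 2867.472


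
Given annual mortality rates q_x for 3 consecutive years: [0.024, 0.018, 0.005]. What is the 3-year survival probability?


p_k = 1 - q_k for each year
Survival = product of (1 - q_k)
= 0.976 * 0.982 * 0.995
= 0.9536


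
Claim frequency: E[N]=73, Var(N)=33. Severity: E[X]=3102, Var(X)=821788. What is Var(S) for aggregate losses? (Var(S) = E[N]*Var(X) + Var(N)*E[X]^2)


Var(S) = E[N]*Var(X) + Var(N)*E[X]^2
= 73*821788 + 33*3102^2
= 59990524 + 317539332
= 3.7753e+08


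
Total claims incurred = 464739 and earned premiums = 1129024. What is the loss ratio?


Loss ratio = claims / premiums
= 464739 / 1129024
= 0.4116


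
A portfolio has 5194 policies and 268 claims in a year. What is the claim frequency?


frequency = claims / policies
= 268 / 5194
= 0.0516


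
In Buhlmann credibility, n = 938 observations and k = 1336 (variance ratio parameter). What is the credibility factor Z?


Z = n / (n + k)
= 938 / (938 + 1336)
= 938 / 2274
= 0.4125


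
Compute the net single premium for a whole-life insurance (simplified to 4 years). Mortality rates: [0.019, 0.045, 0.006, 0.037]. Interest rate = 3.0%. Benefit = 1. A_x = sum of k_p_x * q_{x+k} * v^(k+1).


v = 0.970874
Year 0: k_p_x=1.0, q=0.019, term=0.018447
Year 1: k_p_x=0.981, q=0.045, term=0.041611
Year 2: k_p_x=0.936855, q=0.006, term=0.005144
Year 3: k_p_x=0.931234, q=0.037, term=0.030613
A_x = 0.0958


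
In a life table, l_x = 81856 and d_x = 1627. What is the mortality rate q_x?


q_x = d_x / l_x
= 1627 / 81856
= 0.0199


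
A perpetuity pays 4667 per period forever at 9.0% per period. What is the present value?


PV = PMT / i
= 4667 / 0.09
= 51855.5556


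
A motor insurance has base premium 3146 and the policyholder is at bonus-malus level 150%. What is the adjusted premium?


adjusted = base * BM_level / 100
= 3146 * 150 / 100
= 3146 * 1.5
= 4719.0


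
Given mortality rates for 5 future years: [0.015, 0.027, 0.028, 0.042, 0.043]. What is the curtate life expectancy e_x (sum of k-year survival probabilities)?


e_x = sum_{k=1}^{n} k_p_x
k_p_x values:
  1_p_x = 0.985
  2_p_x = 0.958405
  3_p_x = 0.93157
  4_p_x = 0.892444
  5_p_x = 0.854069
e_x = 4.6215


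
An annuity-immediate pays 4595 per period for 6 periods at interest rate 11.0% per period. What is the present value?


PV = PMT * (1 - (1+i)^(-n)) / i
= 4595 * (1 - (1+0.11)^(-6)) / 0.11
= 4595 * (1 - 0.534641) / 0.11
= 4595 * 4.230538
= 19439.3214


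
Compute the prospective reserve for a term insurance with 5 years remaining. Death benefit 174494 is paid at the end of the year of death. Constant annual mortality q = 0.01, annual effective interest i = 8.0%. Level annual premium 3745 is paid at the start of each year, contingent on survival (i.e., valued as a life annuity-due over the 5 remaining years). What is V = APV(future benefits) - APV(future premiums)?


v = 1/(1+i) = 0.925926
APV(future benefits) per unit = sum_{k=0}^{4} k_p_x * q * v^(k+1) = 0.039197
APV(future benefits) = 174494 * 0.039197 = 6839.6249
Life annuity-due factor ä_{x:5} = sum_{k=0}^{4} k_p_x * v^k = 4.233266
APV(future premiums) = 3745 * 4.233266 = 15853.5805
V = 6839.6249 - 15853.5805
= -9013.9556


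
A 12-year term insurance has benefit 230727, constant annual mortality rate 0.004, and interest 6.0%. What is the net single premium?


NSP = benefit * sum_{k=0}^{n-1} k_p_x * q * v^(k+1)
With constant q=0.004, v=0.943396
Sum = 0.032898
NSP = 230727 * 0.032898
= 7590.4468


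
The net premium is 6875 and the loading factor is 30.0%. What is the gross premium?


Gross = net * (1 + loading)
= 6875 * (1 + 0.3)
= 6875 * 1.3
= 8937.5


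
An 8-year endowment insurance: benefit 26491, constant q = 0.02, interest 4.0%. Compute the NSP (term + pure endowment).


Term component = 3341.0078
Pure endowment = 8_p_x * v^8 * benefit = 0.850763 * 0.73069 * 26491 = 16467.9767
NSP = 19808.9845


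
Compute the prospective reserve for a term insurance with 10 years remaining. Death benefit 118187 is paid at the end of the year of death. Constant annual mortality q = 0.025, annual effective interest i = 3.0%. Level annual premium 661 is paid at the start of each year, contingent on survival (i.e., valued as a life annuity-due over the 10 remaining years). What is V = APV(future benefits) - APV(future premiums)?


v = 1/(1+i) = 0.970874
APV(future benefits) per unit = sum_{k=0}^{9} k_p_x * q * v^(k+1) = 0.191972
APV(future benefits) = 118187 * 0.191972 = 22688.5654
Life annuity-due factor ä_{x:10} = sum_{k=0}^{9} k_p_x * v^k = 7.909236
APV(future premiums) = 661 * 7.909236 = 5228.0051
V = 22688.5654 - 5228.0051
= 17460.5603


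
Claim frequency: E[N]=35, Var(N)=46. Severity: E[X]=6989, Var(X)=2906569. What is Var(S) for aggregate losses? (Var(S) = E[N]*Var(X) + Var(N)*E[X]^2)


Var(S) = E[N]*Var(X) + Var(N)*E[X]^2
= 35*2906569 + 46*6989^2
= 101729915 + 2246921566
= 2.3487e+09


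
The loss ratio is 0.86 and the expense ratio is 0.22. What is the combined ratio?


Combined ratio = loss ratio + expense ratio
= 0.86 + 0.22
= 1.08


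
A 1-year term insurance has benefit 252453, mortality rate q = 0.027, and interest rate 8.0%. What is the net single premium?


NSP = benefit * q * v
v = 1/(1+i) = 0.925926
NSP = 252453 * 0.027 * 0.925926
= 6311.325


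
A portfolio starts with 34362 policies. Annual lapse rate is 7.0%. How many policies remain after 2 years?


remaining = initial * (1 - lapse)^years
= 34362 * (1 - 0.07)^2
= 34362 * 0.8649
= 29719.6938


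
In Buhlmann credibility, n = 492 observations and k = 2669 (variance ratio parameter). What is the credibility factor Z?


Z = n / (n + k)
= 492 / (492 + 2669)
= 492 / 3161
= 0.1556


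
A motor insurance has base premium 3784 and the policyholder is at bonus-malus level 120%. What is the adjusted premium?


adjusted = base * BM_level / 100
= 3784 * 120 / 100
= 3784 * 1.2
= 4540.8


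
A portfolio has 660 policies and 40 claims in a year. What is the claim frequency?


frequency = claims / policies
= 40 / 660
= 0.0606


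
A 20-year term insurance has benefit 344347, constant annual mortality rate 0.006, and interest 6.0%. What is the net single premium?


NSP = benefit * sum_{k=0}^{n-1} k_p_x * q * v^(k+1)
With constant q=0.006, v=0.943396
Sum = 0.065778
NSP = 344347 * 0.065778
= 22650.3303


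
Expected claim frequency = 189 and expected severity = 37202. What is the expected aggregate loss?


E[S] = E[N] * E[X]
= 189 * 37202
= 7.0312e+06


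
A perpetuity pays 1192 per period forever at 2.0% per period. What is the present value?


PV = PMT / i
= 1192 / 0.02
= 59600.0


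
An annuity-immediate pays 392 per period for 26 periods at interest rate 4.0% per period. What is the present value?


PV = PMT * (1 - (1+i)^(-n)) / i
= 392 * (1 - (1+0.04)^(-26)) / 0.04
= 392 * (1 - 0.360689) / 0.04
= 392 * 15.982769
= 6265.2455


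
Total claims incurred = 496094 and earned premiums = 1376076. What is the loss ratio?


Loss ratio = claims / premiums
= 496094 / 1376076
= 0.3605


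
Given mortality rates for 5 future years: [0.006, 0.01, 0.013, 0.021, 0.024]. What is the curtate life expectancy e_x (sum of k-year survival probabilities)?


e_x = sum_{k=1}^{n} k_p_x
k_p_x values:
  1_p_x = 0.994
  2_p_x = 0.98406
  3_p_x = 0.971267
  4_p_x = 0.950871
  5_p_x = 0.92805
e_x = 4.8282


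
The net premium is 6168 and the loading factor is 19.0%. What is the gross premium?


Gross = net * (1 + loading)
= 6168 * (1 + 0.19)
= 6168 * 1.19
= 7339.92


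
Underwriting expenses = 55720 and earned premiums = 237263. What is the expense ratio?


Expense ratio = expenses / premiums
= 55720 / 237263
= 0.2348


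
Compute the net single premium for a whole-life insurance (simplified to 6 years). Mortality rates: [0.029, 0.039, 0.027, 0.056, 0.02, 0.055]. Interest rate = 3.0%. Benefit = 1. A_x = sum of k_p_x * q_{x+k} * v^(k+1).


v = 0.970874
Year 0: k_p_x=1.0, q=0.029, term=0.028155
Year 1: k_p_x=0.971, q=0.039, term=0.035695
Year 2: k_p_x=0.933131, q=0.027, term=0.023057
Year 3: k_p_x=0.907936, q=0.056, term=0.045175
Year 4: k_p_x=0.857092, q=0.02, term=0.014787
Year 5: k_p_x=0.83995, q=0.055, term=0.038689
A_x = 0.1856


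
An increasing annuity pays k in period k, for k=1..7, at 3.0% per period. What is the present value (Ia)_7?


(Ia)_n = sum_{k=1}^{n} k * v^k, v = 1/(1+i)
v = 0.970874
Sum computed term by term:
(Ia)_7 = 24.185


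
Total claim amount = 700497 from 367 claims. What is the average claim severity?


severity = total / number
= 700497 / 367
= 1908.7112


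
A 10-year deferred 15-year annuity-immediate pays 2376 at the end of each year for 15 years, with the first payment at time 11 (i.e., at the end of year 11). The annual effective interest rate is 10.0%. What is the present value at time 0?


PV at time 10 of the 15-year annuity-immediate:
a_n = 2376 * (1-(1+0.1)^(-15))/0.1 = 18072.0449
Discount back 10 years to time 0:
PV = 18072.0449 * (1+0.1)^(-10)
= 18072.0449 * 0.385543
= 6967.5556


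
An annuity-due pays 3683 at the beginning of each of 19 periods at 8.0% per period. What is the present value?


PV_due = PMT * (1-(1+i)^(-n))/i * (1+i)
PV_immediate = 35370.0559
PV_due = 35370.0559 * 1.08
= 38199.6603


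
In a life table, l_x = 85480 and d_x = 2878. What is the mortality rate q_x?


q_x = d_x / l_x
= 2878 / 85480
= 0.0337


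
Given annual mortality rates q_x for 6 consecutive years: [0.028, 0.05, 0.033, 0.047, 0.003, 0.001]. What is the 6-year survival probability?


p_k = 1 - q_k for each year
Survival = product of (1 - q_k)
= 0.972 * 0.95 * 0.967 * 0.953 * 0.997 * 0.999
= 0.8476


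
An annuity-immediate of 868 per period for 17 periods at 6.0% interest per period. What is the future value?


FV = PMT * ((1+i)^n - 1) / i
= 868 * ((1.06)^17 - 1) / 0.06
= 868 * (2.692773 - 1) / 0.06
= 24488.7796


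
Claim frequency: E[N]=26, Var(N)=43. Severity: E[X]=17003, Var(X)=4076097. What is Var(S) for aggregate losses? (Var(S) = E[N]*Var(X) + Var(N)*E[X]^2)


Var(S) = E[N]*Var(X) + Var(N)*E[X]^2
= 26*4076097 + 43*17003^2
= 105978522 + 12431386387
= 1.2537e+10


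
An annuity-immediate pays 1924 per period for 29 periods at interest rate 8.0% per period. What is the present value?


PV = PMT * (1 - (1+i)^(-n)) / i
= 1924 * (1 - (1+0.08)^(-29)) / 0.08
= 1924 * (1 - 0.107328) / 0.08
= 1924 * 11.158406
= 21468.7732


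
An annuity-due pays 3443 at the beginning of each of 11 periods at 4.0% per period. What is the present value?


PV_due = PMT * (1-(1+i)^(-n))/i * (1+i)
PV_immediate = 30162.3213
PV_due = 30162.3213 * 1.04
= 31368.8142


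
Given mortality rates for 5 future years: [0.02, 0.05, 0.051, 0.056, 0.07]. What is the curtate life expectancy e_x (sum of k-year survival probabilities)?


e_x = sum_{k=1}^{n} k_p_x
k_p_x values:
  1_p_x = 0.98
  2_p_x = 0.931
  3_p_x = 0.883519
  4_p_x = 0.834042
  5_p_x = 0.775659
e_x = 4.4042


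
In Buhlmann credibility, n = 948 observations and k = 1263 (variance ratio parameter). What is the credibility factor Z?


Z = n / (n + k)
= 948 / (948 + 1263)
= 948 / 2211
= 0.4288


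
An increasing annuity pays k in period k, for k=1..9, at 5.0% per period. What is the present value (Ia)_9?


(Ia)_n = sum_{k=1}^{n} k * v^k, v = 1/(1+i)
v = 0.952381
Sum computed term by term:
(Ia)_9 = 33.2347


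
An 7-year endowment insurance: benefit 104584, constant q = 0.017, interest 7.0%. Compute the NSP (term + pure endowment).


Term component = 9148.8352
Pure endowment = 7_p_x * v^7 * benefit = 0.8869 * 0.62275 * 104584 = 57763.4906
NSP = 66912.3257


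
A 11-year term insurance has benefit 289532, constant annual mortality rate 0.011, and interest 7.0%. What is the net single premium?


NSP = benefit * sum_{k=0}^{n-1} k_p_x * q * v^(k+1)
With constant q=0.011, v=0.934579
Sum = 0.078675
NSP = 289532 * 0.078675
= 22778.9173


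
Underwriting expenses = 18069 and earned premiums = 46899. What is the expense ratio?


Expense ratio = expenses / premiums
= 18069 / 46899
= 0.3853


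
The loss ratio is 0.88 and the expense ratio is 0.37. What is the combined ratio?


Combined ratio = loss ratio + expense ratio
= 0.88 + 0.37
= 1.25


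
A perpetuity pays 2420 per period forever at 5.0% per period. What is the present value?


PV = PMT / i
= 2420 / 0.05
= 48400.0


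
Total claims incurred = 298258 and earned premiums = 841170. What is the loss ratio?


Loss ratio = claims / premiums
= 298258 / 841170
= 0.3546


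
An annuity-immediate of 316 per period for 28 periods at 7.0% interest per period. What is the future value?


FV = PMT * ((1+i)^n - 1) / i
= 316 * ((1.07)^28 - 1) / 0.07
= 316 * (6.648838 - 1) / 0.07
= 25500.4703


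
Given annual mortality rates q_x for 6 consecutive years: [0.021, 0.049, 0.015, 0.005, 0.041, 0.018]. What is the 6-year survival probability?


p_k = 1 - q_k for each year
Survival = product of (1 - q_k)
= 0.979 * 0.951 * 0.985 * 0.995 * 0.959 * 0.982
= 0.8593


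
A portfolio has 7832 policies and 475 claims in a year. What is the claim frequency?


frequency = claims / policies
= 475 / 7832
= 0.0606


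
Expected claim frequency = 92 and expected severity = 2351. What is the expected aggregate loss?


E[S] = E[N] * E[X]
= 92 * 2351
= 216292


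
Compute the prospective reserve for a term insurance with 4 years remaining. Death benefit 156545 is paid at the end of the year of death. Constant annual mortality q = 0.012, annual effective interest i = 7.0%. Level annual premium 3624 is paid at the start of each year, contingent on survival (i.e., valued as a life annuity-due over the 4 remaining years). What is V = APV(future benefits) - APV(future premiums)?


v = 1/(1+i) = 0.934579
APV(future benefits) per unit = sum_{k=0}^{3} k_p_x * q * v^(k+1) = 0.039961
APV(future benefits) = 156545 * 0.039961 = 6255.7644
Life annuity-due factor ä_{x:4} = sum_{k=0}^{3} k_p_x * v^k = 3.563229
APV(future premiums) = 3624 * 3.563229 = 12913.1413
V = 6255.7644 - 12913.1413
= -6657.3769


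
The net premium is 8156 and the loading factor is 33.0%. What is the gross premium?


Gross = net * (1 + loading)
= 8156 * (1 + 0.33)
= 8156 * 1.33
= 10847.48


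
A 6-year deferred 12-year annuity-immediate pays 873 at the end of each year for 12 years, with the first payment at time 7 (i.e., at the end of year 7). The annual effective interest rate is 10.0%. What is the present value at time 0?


PV at time 6 of the 12-year annuity-immediate:
a_n = 873 * (1-(1+0.1)^(-12))/0.1 = 5948.353
Discount back 6 years to time 0:
PV = 5948.353 * (1+0.1)^(-6)
= 5948.353 * 0.564474
= 3357.6902


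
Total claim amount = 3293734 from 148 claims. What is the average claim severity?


severity = total / number
= 3293734 / 148
= 22254.9595


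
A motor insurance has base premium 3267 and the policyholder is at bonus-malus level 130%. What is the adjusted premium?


adjusted = base * BM_level / 100
= 3267 * 130 / 100
= 3267 * 1.3
= 4247.1


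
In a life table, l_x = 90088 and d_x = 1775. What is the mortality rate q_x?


q_x = d_x / l_x
= 1775 / 90088
= 0.0197


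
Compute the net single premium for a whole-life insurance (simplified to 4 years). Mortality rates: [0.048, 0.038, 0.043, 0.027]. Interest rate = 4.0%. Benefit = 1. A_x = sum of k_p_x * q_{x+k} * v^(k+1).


v = 0.961538
Year 0: k_p_x=1.0, q=0.048, term=0.046154
Year 1: k_p_x=0.952, q=0.038, term=0.033447
Year 2: k_p_x=0.915824, q=0.043, term=0.035009
Year 3: k_p_x=0.876444, q=0.027, term=0.020228
A_x = 0.1348


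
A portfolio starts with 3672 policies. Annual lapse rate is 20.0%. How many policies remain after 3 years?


remaining = initial * (1 - lapse)^years
= 3672 * (1 - 0.2)^3
= 3672 * 0.512
= 1880.064


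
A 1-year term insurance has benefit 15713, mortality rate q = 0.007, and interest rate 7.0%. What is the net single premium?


NSP = benefit * q * v
v = 1/(1+i) = 0.934579
NSP = 15713 * 0.007 * 0.934579
= 102.7953


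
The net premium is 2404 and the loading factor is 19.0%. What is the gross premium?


Gross = net * (1 + loading)
= 2404 * (1 + 0.19)
= 2404 * 1.19
= 2860.76


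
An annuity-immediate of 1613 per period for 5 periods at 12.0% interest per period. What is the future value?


FV = PMT * ((1+i)^n - 1) / i
= 1613 * ((1.12)^5 - 1) / 0.12
= 1613 * (1.762342 - 1) / 0.12
= 10247.1428


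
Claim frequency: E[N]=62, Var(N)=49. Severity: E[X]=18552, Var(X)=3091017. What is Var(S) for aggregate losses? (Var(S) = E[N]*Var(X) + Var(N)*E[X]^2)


Var(S) = E[N]*Var(X) + Var(N)*E[X]^2
= 62*3091017 + 49*18552^2
= 191643054 + 16864658496
= 1.7056e+10


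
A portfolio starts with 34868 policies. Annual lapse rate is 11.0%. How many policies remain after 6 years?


remaining = initial * (1 - lapse)^years
= 34868 * (1 - 0.11)^6
= 34868 * 0.496981
= 17328.7437


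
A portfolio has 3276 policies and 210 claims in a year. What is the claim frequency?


frequency = claims / policies
= 210 / 3276
= 0.0641


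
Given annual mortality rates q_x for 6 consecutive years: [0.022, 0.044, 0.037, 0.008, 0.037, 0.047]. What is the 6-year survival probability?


p_k = 1 - q_k for each year
Survival = product of (1 - q_k)
= 0.978 * 0.956 * 0.963 * 0.992 * 0.963 * 0.953
= 0.8197


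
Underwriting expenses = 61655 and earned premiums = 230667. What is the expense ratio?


Expense ratio = expenses / premiums
= 61655 / 230667
= 0.2673


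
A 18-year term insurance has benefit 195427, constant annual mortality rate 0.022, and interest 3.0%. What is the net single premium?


NSP = benefit * sum_{k=0}^{n-1} k_p_x * q * v^(k+1)
With constant q=0.022, v=0.970874
Sum = 0.256564
NSP = 195427 * 0.256564
= 50139.4778


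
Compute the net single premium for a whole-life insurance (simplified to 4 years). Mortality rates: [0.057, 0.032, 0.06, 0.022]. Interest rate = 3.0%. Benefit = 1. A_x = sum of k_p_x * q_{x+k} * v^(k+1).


v = 0.970874
Year 0: k_p_x=1.0, q=0.057, term=0.05534
Year 1: k_p_x=0.943, q=0.032, term=0.028444
Year 2: k_p_x=0.912824, q=0.06, term=0.050122
Year 3: k_p_x=0.858055, q=0.022, term=0.016772
A_x = 0.1507


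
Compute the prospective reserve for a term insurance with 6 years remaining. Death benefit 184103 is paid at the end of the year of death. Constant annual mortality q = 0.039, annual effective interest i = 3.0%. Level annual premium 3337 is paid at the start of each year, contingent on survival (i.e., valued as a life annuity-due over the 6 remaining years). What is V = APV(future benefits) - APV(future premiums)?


v = 1/(1+i) = 0.970874
APV(future benefits) per unit = sum_{k=0}^{5} k_p_x * q * v^(k+1) = 0.192369
APV(future benefits) = 184103 * 0.192369 = 35415.6752
Life annuity-due factor ä_{x:6} = sum_{k=0}^{5} k_p_x * v^k = 5.08051
APV(future premiums) = 3337 * 5.08051 = 16953.6606
V = 35415.6752 - 16953.6606
= 18462.0146


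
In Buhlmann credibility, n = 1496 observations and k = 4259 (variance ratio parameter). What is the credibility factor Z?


Z = n / (n + k)
= 1496 / (1496 + 4259)
= 1496 / 5755
= 0.2599


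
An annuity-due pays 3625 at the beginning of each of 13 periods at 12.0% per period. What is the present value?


PV_due = PMT * (1-(1+i)^(-n))/i * (1+i)
PV_immediate = 23285.363
PV_due = 23285.363 * 1.12
= 26079.6066


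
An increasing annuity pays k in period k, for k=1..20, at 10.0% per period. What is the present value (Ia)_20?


(Ia)_n = sum_{k=1}^{n} k * v^k, v = 1/(1+i)
v = 0.909091
Sum computed term by term:
(Ia)_20 = 63.9205


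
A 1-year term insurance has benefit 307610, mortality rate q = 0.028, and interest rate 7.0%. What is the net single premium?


NSP = benefit * q * v
v = 1/(1+i) = 0.934579
NSP = 307610 * 0.028 * 0.934579
= 8049.6075


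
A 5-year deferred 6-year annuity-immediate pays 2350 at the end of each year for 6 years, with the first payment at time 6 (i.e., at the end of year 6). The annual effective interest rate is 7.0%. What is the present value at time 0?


PV at time 5 of the 6-year annuity-immediate:
a_n = 2350 * (1-(1+0.07)^(-6))/0.07 = 11201.3682
Discount back 5 years to time 0:
PV = 11201.3682 * (1+0.07)^(-5)
= 11201.3682 * 0.712986
= 7986.4207


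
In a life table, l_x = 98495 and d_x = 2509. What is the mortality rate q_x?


q_x = d_x / l_x
= 2509 / 98495
= 0.0255


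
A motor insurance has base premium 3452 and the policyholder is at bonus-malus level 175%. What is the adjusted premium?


adjusted = base * BM_level / 100
= 3452 * 175 / 100
= 3452 * 1.75
= 6041.0


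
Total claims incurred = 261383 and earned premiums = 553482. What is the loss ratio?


Loss ratio = claims / premiums
= 261383 / 553482
= 0.4723


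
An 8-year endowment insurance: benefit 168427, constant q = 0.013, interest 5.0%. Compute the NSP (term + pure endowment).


Term component = 13569.3448
Pure endowment = 8_p_x * v^8 * benefit = 0.900611 * 0.676839 * 168427 = 102667.8676
NSP = 116237.2124


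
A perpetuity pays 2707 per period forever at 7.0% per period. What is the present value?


PV = PMT / i
= 2707 / 0.07
= 38671.4286


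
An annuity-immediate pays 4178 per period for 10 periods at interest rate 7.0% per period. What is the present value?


PV = PMT * (1 - (1+i)^(-n)) / i
= 4178 * (1 - (1+0.07)^(-10)) / 0.07
= 4178 * (1 - 0.508349) / 0.07
= 4178 * 7.023582
= 29344.5237


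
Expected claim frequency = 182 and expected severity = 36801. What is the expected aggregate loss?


E[S] = E[N] * E[X]
= 182 * 36801
= 6.6978e+06


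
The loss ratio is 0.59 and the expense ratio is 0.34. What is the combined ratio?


Combined ratio = loss ratio + expense ratio
= 0.59 + 0.34
= 0.93


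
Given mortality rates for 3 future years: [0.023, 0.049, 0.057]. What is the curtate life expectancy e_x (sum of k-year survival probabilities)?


e_x = sum_{k=1}^{n} k_p_x
k_p_x values:
  1_p_x = 0.977
  2_p_x = 0.929127
  3_p_x = 0.876167
e_x = 2.7823


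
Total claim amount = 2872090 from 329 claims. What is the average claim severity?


severity = total / number
= 2872090 / 329
= 8729.7568


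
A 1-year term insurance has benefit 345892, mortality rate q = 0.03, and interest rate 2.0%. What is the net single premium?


NSP = benefit * q * v
v = 1/(1+i) = 0.980392
NSP = 345892 * 0.03 * 0.980392
= 10173.2941


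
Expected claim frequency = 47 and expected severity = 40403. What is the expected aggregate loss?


E[S] = E[N] * E[X]
= 47 * 40403
= 1.8989e+06


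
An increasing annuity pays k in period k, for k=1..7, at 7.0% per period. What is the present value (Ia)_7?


(Ia)_n = sum_{k=1}^{n} k * v^k, v = 1/(1+i)
v = 0.934579
Sum computed term by term:
(Ia)_7 = 20.1042


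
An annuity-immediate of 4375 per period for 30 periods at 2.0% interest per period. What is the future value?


FV = PMT * ((1+i)^n - 1) / i
= 4375 * ((1.02)^30 - 1) / 0.02
= 4375 * (1.811362 - 1) / 0.02
= 177485.3465


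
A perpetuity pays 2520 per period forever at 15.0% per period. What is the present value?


PV = PMT / i
= 2520 / 0.15
= 16800.0


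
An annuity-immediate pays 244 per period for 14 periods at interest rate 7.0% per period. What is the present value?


PV = PMT * (1 - (1+i)^(-n)) / i
= 244 * (1 - (1+0.07)^(-14)) / 0.07
= 244 * (1 - 0.387817) / 0.07
= 244 * 8.745468
= 2133.8942


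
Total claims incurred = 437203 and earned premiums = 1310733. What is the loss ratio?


Loss ratio = claims / premiums
= 437203 / 1310733
= 0.3336


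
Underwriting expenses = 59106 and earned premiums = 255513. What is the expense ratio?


Expense ratio = expenses / premiums
= 59106 / 255513
= 0.2313


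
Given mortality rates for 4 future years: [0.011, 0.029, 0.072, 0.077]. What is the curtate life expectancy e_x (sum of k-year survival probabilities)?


e_x = sum_{k=1}^{n} k_p_x
k_p_x values:
  1_p_x = 0.989
  2_p_x = 0.960319
  3_p_x = 0.891176
  4_p_x = 0.822555
e_x = 3.6631


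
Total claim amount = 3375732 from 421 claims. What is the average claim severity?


severity = total / number
= 3375732 / 421
= 8018.3658


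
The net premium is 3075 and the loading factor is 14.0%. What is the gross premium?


Gross = net * (1 + loading)
= 3075 * (1 + 0.14)
= 3075 * 1.14
= 3505.5


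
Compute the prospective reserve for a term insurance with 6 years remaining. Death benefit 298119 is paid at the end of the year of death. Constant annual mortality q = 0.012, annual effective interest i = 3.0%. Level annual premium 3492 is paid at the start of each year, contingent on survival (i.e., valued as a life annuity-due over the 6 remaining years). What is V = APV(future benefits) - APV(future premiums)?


v = 1/(1+i) = 0.970874
APV(future benefits) per unit = sum_{k=0}^{5} k_p_x * q * v^(k+1) = 0.063153
APV(future benefits) = 298119 * 0.063153 = 18827.0094
Life annuity-due factor ä_{x:6} = sum_{k=0}^{5} k_p_x * v^k = 5.420604
APV(future premiums) = 3492 * 5.420604 = 18928.7483
V = 18827.0094 - 18928.7483
= -101.7389


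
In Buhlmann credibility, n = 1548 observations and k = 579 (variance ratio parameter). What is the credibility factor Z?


Z = n / (n + k)
= 1548 / (1548 + 579)
= 1548 / 2127
= 0.7278


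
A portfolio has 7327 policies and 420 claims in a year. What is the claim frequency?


frequency = claims / policies
= 420 / 7327
= 0.0573


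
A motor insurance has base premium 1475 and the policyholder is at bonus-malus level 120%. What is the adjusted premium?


adjusted = base * BM_level / 100
= 1475 * 120 / 100
= 1475 * 1.2
= 1770.0


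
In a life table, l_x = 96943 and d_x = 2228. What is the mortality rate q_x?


q_x = d_x / l_x
= 2228 / 96943
= 0.023


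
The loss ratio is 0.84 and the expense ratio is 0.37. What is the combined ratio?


Combined ratio = loss ratio + expense ratio
= 0.84 + 0.37
= 1.21


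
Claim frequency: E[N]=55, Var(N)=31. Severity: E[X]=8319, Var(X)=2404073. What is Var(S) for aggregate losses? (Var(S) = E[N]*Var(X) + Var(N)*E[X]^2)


Var(S) = E[N]*Var(X) + Var(N)*E[X]^2
= 55*2404073 + 31*8319^2
= 132224015 + 2145378591
= 2.2776e+09


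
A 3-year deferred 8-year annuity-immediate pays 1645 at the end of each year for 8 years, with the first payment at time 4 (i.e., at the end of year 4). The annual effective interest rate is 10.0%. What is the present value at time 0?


PV at time 3 of the 8-year annuity-immediate:
a_n = 1645 * (1-(1+0.1)^(-8))/0.1 = 8775.9536
Discount back 3 years to time 0:
PV = 8775.9536 * (1+0.1)^(-3)
= 8775.9536 * 0.751315
= 6593.5038


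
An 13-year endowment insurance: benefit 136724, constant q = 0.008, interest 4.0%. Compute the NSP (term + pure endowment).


Term component = 10458.7881
Pure endowment = 13_p_x * v^13 * benefit = 0.900848 * 0.600574 * 136724 = 73971.2713
NSP = 84430.0594


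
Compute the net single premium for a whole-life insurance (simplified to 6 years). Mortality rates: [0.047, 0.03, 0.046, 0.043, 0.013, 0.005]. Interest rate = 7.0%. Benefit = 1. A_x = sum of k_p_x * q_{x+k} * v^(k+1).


v = 0.934579
Year 0: k_p_x=1.0, q=0.047, term=0.043925
Year 1: k_p_x=0.953, q=0.03, term=0.024972
Year 2: k_p_x=0.92441, q=0.046, term=0.034711
Year 3: k_p_x=0.881887, q=0.043, term=0.02893
Year 4: k_p_x=0.843966, q=0.013, term=0.007823
Year 5: k_p_x=0.832994, q=0.005, term=0.002775
A_x = 0.1431


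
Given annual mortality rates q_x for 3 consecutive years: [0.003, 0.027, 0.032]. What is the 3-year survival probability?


p_k = 1 - q_k for each year
Survival = product of (1 - q_k)
= 0.997 * 0.973 * 0.968
= 0.939


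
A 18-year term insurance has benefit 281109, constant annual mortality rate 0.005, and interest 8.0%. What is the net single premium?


NSP = benefit * sum_{k=0}^{n-1} k_p_x * q * v^(k+1)
With constant q=0.005, v=0.925926
Sum = 0.045373
NSP = 281109 * 0.045373
= 12754.7625


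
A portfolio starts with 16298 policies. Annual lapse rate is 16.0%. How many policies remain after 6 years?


remaining = initial * (1 - lapse)^years
= 16298 * (1 - 0.16)^6
= 16298 * 0.351298
= 5725.4553


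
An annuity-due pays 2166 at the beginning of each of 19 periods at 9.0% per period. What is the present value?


PV_due = PMT * (1-(1+i)^(-n))/i * (1+i)
PV_immediate = 19385.9486
PV_due = 19385.9486 * 1.09
= 21130.684


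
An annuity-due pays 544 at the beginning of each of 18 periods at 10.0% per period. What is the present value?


PV_due = PMT * (1-(1+i)^(-n))/i * (1+i)
PV_immediate = 4461.5682
PV_due = 4461.5682 * 1.1
= 4907.725


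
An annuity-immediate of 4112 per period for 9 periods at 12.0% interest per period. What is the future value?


FV = PMT * ((1+i)^n - 1) / i
= 4112 * ((1.12)^9 - 1) / 0.12
= 4112 * (2.773079 - 1) / 0.12
= 60757.4988


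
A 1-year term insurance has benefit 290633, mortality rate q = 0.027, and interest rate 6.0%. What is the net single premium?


NSP = benefit * q * v
v = 1/(1+i) = 0.943396
NSP = 290633 * 0.027 * 0.943396
= 7402.916


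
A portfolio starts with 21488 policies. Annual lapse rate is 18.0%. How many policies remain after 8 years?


remaining = initial * (1 - lapse)^years
= 21488 * (1 - 0.18)^8
= 21488 * 0.204414
= 4392.4499


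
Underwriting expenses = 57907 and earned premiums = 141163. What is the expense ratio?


Expense ratio = expenses / premiums
= 57907 / 141163
= 0.4102


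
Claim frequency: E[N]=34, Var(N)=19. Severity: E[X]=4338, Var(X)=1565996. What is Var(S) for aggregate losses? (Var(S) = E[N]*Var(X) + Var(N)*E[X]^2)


Var(S) = E[N]*Var(X) + Var(N)*E[X]^2
= 34*1565996 + 19*4338^2
= 53243864 + 357546636
= 4.1079e+08


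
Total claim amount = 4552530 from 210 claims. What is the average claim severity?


severity = total / number
= 4552530 / 210
= 21678.7143


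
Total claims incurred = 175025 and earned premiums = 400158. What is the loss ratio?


Loss ratio = claims / premiums
= 175025 / 400158
= 0.4374


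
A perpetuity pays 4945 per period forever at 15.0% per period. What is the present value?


PV = PMT / i
= 4945 / 0.15
= 32966.6667


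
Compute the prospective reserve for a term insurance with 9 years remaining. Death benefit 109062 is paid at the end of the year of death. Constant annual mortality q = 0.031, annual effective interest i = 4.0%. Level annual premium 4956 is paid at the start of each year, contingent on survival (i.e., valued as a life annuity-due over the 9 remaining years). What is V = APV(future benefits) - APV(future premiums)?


v = 1/(1+i) = 0.961538
APV(future benefits) per unit = sum_{k=0}^{8} k_p_x * q * v^(k+1) = 0.205564
APV(future benefits) = 109062 * 0.205564 = 22419.1883
Life annuity-due factor ä_{x:9} = sum_{k=0}^{8} k_p_x * v^k = 6.896331
APV(future premiums) = 4956 * 6.896331 = 34178.2144
V = 22419.1883 - 34178.2144
= -11759.0261
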